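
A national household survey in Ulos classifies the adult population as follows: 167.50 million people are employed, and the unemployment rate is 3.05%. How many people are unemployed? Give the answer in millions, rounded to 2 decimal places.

Let U be the number unemployed. The labor force is E + U, and U/(E+U) = 0.0305.
So U = 0.0305 × 167.50 / (1 − 0.0305) = 5.1087 / 0.9695 ≈ 5.27 million.

About 5.27 million are unemployed.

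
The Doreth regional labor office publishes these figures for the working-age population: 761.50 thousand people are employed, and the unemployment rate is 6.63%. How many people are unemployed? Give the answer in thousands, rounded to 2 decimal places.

About 54.07 thousand are unemployed.

Let U be the number unemployed. The labor force is E + U, and U/(E+U) = 0.0663.
So U = 0.0663 × 761.50 / (1 − 0.0663) = 50.4874 / 0.9337 ≈ 54.07 thousand.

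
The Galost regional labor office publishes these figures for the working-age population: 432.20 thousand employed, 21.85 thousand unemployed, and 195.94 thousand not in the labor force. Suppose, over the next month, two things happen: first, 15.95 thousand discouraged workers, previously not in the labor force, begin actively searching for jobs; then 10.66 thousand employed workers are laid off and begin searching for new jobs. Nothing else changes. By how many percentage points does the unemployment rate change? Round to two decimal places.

The unemployment rate changes by +5.50 percentage points.

Initially, labor force = 432.20 + 21.85 = 454.05 thousand, so u = 21.85/454.05 = 4.81%.
After the first change, unemployed and labor force both rise by 15.95 → E = 432.20, U = 37.80, labor force = 470.00 thousand.
After the second change, employed falls and unemployed rises by 10.66; labor force unchanged → E = 421.54, U = 48.46, labor force = 470.00 thousand.
New unemployment rate = 48.46 / 470.00 = 10.31%.
Change = 10.31% − 4.81% = +5.50 percentage points.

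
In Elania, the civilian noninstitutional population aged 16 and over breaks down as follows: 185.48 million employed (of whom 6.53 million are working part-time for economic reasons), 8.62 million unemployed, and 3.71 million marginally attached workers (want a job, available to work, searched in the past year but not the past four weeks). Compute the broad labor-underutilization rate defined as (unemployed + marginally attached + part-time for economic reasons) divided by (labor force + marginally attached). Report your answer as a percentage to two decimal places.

Broad underutilization rate ≈ 9.53%.

Labor force = 185.48 + 8.62 = 194.10 million.
Numerator = 8.62 + 3.71 + 6.53 = 18.86 million.
Denominator = 194.10 + 3.71 = 197.81 million.
Broad rate = 18.86 / 197.81 = 9.53%.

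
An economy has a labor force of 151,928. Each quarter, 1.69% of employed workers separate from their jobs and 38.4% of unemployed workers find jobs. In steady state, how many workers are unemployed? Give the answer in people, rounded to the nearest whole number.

About 6,405 are unemployed in steady state.

Steady-state unemployment rate u* = s/(s+f) = 1.69/(1.69+38.4) = 0.042155.
Unemployed = u* × labor force = 0.042155 × 151,928 ≈ 6,405.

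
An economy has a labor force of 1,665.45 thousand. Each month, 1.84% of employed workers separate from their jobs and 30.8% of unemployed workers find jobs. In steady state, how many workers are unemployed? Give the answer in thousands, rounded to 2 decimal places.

About 93.89 thousand are unemployed in steady state.

Steady-state unemployment rate u* = s/(s+f) = 1.84/(1.84+30.8) = 0.056373.
Unemployed = u* × labor force = 0.056373 × 1,665.45 ≈ 93.89 thousand.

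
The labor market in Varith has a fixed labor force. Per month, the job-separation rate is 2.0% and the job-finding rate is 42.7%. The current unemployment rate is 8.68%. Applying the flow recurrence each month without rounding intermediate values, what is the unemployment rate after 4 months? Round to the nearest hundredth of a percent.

With a fixed labor force, u_{t+1} = u_t + s·(1−u_t) − f·u_t = u_t·(1−s−f) + s.
Here 1−s−f = 0.553 and s = 0.020.
u_1 = 0.086800 × 0.553 + 0.020 = 0.068000.
u_2 = 0.068000 × 0.553 + 0.020 = 0.057604.
u_3 = 0.057604 × 0.553 + 0.020 = 0.051855.
u_4 = 0.051855 × 0.553 + 0.020 = 0.048676.

Unemployment rate after four months ≈ 4.87%.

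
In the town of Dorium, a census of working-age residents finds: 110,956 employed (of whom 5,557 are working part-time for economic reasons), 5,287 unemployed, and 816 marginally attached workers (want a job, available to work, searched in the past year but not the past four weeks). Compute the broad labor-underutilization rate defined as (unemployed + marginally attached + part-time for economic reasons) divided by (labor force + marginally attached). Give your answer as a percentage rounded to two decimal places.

Labor force = 110,956 + 5,287 = 116,243.
Numerator = 5,287 + 816 + 5,557 = 11,660.
Denominator = 116,243 + 816 = 117,059.
Broad rate = 11,660 / 117,059 = 9.96%.

Broad underutilization rate ≈ 9.96%.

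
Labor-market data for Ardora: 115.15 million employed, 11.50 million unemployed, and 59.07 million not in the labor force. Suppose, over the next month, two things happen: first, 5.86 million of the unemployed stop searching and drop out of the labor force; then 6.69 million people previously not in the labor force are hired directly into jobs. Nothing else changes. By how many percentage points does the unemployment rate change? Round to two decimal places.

The unemployment rate changes by −4.66 percentage points.

Initially, labor force = 115.15 + 11.50 = 126.65 million, so u = 11.50/126.65 = 9.08%.
After the first change, unemployed and labor force both fall by 5.86 → E = 115.15, U = 5.64, labor force = 120.79 million.
After the second change, employed and labor force both rise by 6.69; unemployed unchanged → E = 121.84, U = 5.64, labor force = 127.48 million.
New unemployment rate = 5.64 / 127.48 = 4.42%.
Change = 4.42% − 9.08% = −4.66 percentage points.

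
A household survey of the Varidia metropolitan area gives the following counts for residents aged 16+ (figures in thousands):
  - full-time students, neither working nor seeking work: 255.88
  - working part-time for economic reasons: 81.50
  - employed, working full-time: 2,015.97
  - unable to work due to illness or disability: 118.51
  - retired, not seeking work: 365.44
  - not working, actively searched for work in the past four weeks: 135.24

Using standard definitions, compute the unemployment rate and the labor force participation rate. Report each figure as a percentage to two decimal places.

Employed = 81.50 + 2,015.97 = 2,097.47 thousand (anyone who worked, including part-time for economic reasons, counts as employed).
Unemployed = 135.24 thousand.
Labor force = 2,097.47 + 135.24 = 2,232.71 thousand.
Not in labor force = 255.88 + 118.51 + 365.44 = 739.83 thousand (those not working and not actively searching are outside the labor force).
Civilian working-age population = 2,232.71 + 739.83 = 2,972.54 thousand.
Unemployment rate = 135.24 / 2,232.71 = 6.06%.
Labor force participation rate = 2,232.71 / 2,972.54 = 75.11%.

Unemployment rate ≈ 6.06%; labor force participation rate ≈ 75.11%.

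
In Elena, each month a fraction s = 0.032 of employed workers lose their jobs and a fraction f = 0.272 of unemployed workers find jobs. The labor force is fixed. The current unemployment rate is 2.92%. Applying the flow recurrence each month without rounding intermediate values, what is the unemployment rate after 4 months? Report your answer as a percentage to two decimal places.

With a fixed labor force, u_{t+1} = u_t + s·(1−u_t) − f·u_t = u_t·(1−s−f) + s.
Here 1−s−f = 0.696 and s = 0.032.
u_1 = 0.029200 × 0.696 + 0.032 = 0.052323.
u_2 = 0.052323 × 0.696 + 0.032 = 0.068417.
u_3 = 0.068417 × 0.696 + 0.032 = 0.079618.
u_4 = 0.079618 × 0.696 + 0.032 = 0.087414.

Unemployment rate after four months ≈ 8.74%.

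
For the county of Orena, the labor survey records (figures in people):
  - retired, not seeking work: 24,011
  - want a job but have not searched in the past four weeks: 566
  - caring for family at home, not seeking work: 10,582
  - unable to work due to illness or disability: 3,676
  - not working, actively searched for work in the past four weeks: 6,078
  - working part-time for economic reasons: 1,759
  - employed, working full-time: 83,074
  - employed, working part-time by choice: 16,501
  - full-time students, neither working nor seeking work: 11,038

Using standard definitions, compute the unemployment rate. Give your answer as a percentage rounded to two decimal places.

Employed = 1,759 + 83,074 + 16,501 = 101,334 (anyone who worked, including part-time for economic reasons, counts as employed).
Unemployed = 6,078.
Labor force = 101,334 + 6,078 = 107,412.
Unemployment rate = 6,078 / 107,412 = 5.66%.

Unemployment rate ≈ 5.66%.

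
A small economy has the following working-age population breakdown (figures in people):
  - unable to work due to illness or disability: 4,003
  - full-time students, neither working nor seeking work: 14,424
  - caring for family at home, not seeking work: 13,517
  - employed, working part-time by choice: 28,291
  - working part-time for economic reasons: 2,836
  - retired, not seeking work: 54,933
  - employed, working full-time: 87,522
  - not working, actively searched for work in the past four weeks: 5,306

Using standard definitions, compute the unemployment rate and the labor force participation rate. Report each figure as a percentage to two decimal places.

Unemployment rate ≈ 4.28%; labor force participation rate ≈ 58.79%.

Employed = 28,291 + 2,836 + 87,522 = 118,649 (anyone who worked, including part-time for economic reasons, counts as employed).
Unemployed = 5,306.
Labor force = 118,649 + 5,306 = 123,955.
Not in labor force = 4,003 + 14,424 + 13,517 + 54,933 = 86,877 (those not working and not actively searching are outside the labor force).
Civilian working-age population = 123,955 + 86,877 = 210,832.
Unemployment rate = 5,306 / 123,955 = 4.28%.
Labor force participation rate = 123,955 / 210,832 = 58.79%.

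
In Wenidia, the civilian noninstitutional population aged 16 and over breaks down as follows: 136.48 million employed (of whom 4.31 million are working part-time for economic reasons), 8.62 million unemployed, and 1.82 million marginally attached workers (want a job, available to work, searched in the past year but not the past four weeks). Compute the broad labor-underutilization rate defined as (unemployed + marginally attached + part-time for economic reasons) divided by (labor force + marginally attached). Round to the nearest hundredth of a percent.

Labor force = 136.48 + 8.62 = 145.10 million.
Numerator = 8.62 + 1.82 + 4.31 = 14.75 million.
Denominator = 145.10 + 1.82 = 146.92 million.
Broad rate = 14.75 / 146.92 = 10.04%.

Broad underutilization rate ≈ 10.04%.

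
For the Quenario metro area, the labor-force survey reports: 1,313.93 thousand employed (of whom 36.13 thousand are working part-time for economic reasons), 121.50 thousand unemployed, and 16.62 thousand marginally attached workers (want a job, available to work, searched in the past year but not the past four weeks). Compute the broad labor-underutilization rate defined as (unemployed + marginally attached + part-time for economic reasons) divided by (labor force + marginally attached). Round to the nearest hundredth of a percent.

Broad underutilization rate ≈ 12.00%.

Labor force = 1,313.93 + 121.50 = 1,435.43 thousand.
Numerator = 121.50 + 16.62 + 36.13 = 174.25 thousand.
Denominator = 1,435.43 + 16.62 = 1,452.05 thousand.
Broad rate = 174.25 / 1,452.05 = 12.00%.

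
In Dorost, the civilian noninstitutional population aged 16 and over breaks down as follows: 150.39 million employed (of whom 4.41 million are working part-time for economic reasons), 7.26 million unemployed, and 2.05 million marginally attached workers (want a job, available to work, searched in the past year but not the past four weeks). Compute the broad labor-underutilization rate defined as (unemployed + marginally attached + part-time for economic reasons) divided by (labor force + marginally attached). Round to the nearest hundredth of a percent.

Broad underutilization rate ≈ 8.59%.

Labor force = 150.39 + 7.26 = 157.65 million.
Numerator = 7.26 + 2.05 + 4.41 = 13.72 million.
Denominator = 157.65 + 2.05 = 159.70 million.
Broad rate = 13.72 / 159.70 = 8.59%.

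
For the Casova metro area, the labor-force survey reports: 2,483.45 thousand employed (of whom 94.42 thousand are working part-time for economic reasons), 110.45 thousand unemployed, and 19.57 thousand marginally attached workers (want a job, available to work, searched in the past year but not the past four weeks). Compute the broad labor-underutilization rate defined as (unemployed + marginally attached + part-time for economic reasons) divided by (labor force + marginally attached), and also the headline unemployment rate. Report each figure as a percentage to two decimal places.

Labor force = 2,483.45 + 110.45 = 2,593.90 thousand.
Numerator = 110.45 + 19.57 + 94.42 = 224.44 thousand.
Denominator = 2,593.90 + 19.57 = 2,613.47 thousand.
Broad rate = 224.44 / 2,613.47 = 8.59%.
Headline unemployment rate = 110.45 / 2,593.90 = 4.26%.

Broad underutilization rate ≈ 8.59%; headline unemployment rate ≈ 4.26%.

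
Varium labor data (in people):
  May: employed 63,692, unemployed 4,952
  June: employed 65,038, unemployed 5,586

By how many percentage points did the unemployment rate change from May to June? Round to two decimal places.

The unemployment rate changed by +0.70 percentage points.

May: labor force = 63,692 + 4,952 = 68,644; u = 4,952/68,644 = 7.21%.
June: labor force = 65,038 + 5,586 = 70,624; u = 5,586/70,624 = 7.91%.
Change = 7.91% − 7.21% = +0.70 pp.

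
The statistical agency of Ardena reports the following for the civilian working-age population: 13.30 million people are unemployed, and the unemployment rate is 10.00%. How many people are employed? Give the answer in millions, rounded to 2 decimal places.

About 119.70 million are employed.

Labor force = U / u = 13.30 / 0.1000 ≈ 133.00 million.
Employed = labor force − unemployed = 133.00 − 13.30 = 119.70 million.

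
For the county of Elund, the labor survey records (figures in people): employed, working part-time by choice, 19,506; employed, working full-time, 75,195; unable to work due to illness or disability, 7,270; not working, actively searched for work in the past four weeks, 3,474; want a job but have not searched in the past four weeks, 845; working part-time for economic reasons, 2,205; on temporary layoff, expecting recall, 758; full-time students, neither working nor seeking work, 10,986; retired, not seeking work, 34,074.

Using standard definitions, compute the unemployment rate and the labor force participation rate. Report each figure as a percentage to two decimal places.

Employed = 19,506 + 75,195 + 2,205 = 96,906 (anyone who worked, including part-time for economic reasons, counts as employed).
Unemployed = 3,474 + 758 = 4,232 (jobless and actively searching, or on temporary layoff).
Labor force = 96,906 + 4,232 = 101,138.
Not in labor force = 7,270 + 845 + 10,986 + 34,074 = 53,175 (those not working and not actively searching are outside the labor force — including those who want a job but have given up searching).
Civilian working-age population = 101,138 + 53,175 = 154,313.
Unemployment rate = 4,232 / 101,138 = 4.18%.
Labor force participation rate = 101,138 / 154,313 = 65.54%.

Unemployment rate ≈ 4.18%; labor force participation rate ≈ 65.54%.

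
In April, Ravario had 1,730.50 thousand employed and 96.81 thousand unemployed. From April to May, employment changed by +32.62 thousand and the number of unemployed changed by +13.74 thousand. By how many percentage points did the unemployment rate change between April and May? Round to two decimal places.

April: labor force = 1,730.50 + 96.81 = 1,827.31; u = 96.81/1,827.31 = 5.30%.
May: labor force = 1,763.12 + 110.55 = 1,873.67; u = 110.55/1,873.67 = 5.90%.
Change = 5.90% − 5.30% = +0.60 pp.

The unemployment rate changed by +0.60 percentage points.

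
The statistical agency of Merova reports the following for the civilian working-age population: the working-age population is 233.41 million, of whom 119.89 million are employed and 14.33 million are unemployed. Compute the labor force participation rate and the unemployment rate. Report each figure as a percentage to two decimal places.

Labor force = employed + unemployed = 119.89 + 14.33 = 134.22 million.
Unemployment rate = 14.33 / 134.22 = 10.68%.
Labor force participation rate = 134.22 / 233.41 = 57.50%.

Labor force participation rate ≈ 57.50%; unemployment rate ≈ 10.68%.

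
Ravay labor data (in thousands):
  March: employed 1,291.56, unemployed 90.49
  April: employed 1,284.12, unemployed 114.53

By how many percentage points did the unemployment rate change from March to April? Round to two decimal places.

March: labor force = 1,291.56 + 90.49 = 1,382.05; u = 90.49/1,382.05 = 6.55%.
April: labor force = 1,284.12 + 114.53 = 1,398.65; u = 114.53/1,398.65 = 8.19%.
Change = 8.19% − 6.55% = +1.64 pp.

The unemployment rate changed by +1.64 percentage points.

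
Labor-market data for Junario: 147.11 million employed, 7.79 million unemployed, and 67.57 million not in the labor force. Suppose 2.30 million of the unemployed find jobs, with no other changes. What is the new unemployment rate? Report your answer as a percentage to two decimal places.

Initially, labor force = 147.11 + 7.79 = 154.90 million, so u = 7.79/154.90 = 5.03%.
After the change, unemployed falls and employed rises by 2.30; labor force unchanged → E = 149.41, U = 5.49, labor force = 154.90 million.
New unemployment rate = 5.49 / 154.90 = 3.54%.

New unemployment rate ≈ 3.54%.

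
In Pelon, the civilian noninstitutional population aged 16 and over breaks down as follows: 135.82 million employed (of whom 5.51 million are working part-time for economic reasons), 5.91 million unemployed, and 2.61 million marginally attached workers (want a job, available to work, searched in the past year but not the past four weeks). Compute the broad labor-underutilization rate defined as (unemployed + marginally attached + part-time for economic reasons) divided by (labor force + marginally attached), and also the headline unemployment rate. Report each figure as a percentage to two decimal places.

Labor force = 135.82 + 5.91 = 141.73 million.
Numerator = 5.91 + 2.61 + 5.51 = 14.03 million.
Denominator = 141.73 + 2.61 = 144.34 million.
Broad rate = 14.03 / 144.34 = 9.72%.
Headline unemployment rate = 5.91 / 141.73 = 4.17%.

Broad underutilization rate ≈ 9.72%; headline unemployment rate ≈ 4.17%.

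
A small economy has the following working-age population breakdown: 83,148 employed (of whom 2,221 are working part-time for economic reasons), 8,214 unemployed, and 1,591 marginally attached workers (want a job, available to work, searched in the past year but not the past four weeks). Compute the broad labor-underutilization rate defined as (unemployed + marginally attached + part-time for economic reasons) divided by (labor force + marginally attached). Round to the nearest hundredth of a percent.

Labor force = 83,148 + 8,214 = 91,362.
Numerator = 8,214 + 1,591 + 2,221 = 12,026.
Denominator = 91,362 + 1,591 = 92,953.
Broad rate = 12,026 / 92,953 = 12.94%.

Broad underutilization rate ≈ 12.94%.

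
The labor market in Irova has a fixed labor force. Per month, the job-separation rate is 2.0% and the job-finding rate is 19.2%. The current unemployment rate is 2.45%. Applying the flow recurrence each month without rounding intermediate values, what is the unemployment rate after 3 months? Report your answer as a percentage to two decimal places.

With a fixed labor force, u_{t+1} = u_t + s·(1−u_t) − f·u_t = u_t·(1−s−f) + s.
Here 1−s−f = 0.788 and s = 0.020.
u_1 = 0.024500 × 0.788 + 0.020 = 0.039306.
u_2 = 0.039306 × 0.788 + 0.020 = 0.050973.
u_3 = 0.050973 × 0.788 + 0.020 = 0.060167.

Unemployment rate after three months ≈ 6.02%.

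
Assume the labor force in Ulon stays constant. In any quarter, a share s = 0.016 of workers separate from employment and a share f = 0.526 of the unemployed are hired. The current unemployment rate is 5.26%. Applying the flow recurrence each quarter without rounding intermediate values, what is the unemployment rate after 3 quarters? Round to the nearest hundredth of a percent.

With a fixed labor force, u_{t+1} = u_t + s·(1−u_t) − f·u_t = u_t·(1−s−f) + s.
Here 1−s−f = 0.458 and s = 0.016.
u_1 = 0.052600 × 0.458 + 0.016 = 0.040091.
u_2 = 0.040091 × 0.458 + 0.016 = 0.034362.
u_3 = 0.034362 × 0.458 + 0.016 = 0.031738.

Unemployment rate after three quarters ≈ 3.17%.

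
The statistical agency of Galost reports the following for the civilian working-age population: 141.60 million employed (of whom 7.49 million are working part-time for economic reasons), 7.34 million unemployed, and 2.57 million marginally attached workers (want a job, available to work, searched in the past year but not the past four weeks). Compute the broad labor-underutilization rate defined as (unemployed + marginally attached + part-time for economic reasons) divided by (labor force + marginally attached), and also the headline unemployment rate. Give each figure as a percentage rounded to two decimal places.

Labor force = 141.60 + 7.34 = 148.94 million.
Numerator = 7.34 + 2.57 + 7.49 = 17.40 million.
Denominator = 148.94 + 2.57 = 151.51 million.
Broad rate = 17.40 / 151.51 = 11.48%.
Headline unemployment rate = 7.34 / 148.94 = 4.93%.

Broad underutilization rate ≈ 11.48%; headline unemployment rate ≈ 4.93%.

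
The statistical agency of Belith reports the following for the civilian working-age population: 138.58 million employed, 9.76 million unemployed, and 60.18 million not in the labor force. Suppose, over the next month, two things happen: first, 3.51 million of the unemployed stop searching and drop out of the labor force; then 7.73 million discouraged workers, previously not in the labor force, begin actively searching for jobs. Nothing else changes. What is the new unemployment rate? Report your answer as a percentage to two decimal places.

New unemployment rate ≈ 9.16%.

Initially, labor force = 138.58 + 9.76 = 148.34 million, so u = 9.76/148.34 = 6.58%.
After the first change, unemployed and labor force both fall by 3.51 → E = 138.58, U = 6.25, labor force = 144.83 million.
After the second change, unemployed and labor force both rise by 7.73 → E = 138.58, U = 13.98, labor force = 152.56 million.
New unemployment rate = 13.98 / 152.56 = 9.16%.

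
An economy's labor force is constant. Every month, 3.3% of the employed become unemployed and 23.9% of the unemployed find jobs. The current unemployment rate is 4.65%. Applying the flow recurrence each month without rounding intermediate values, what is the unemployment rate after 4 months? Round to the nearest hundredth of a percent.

With a fixed labor force, u_{t+1} = u_t + s·(1−u_t) − f·u_t = u_t·(1−s−f) + s.
Here 1−s−f = 0.728 and s = 0.033.
u_1 = 0.046500 × 0.728 + 0.033 = 0.066852.
u_2 = 0.066852 × 0.728 + 0.033 = 0.081668.
u_3 = 0.081668 × 0.728 + 0.033 = 0.092454.
u_4 = 0.092454 × 0.728 + 0.033 = 0.100307.

Unemployment rate after four months ≈ 10.03%.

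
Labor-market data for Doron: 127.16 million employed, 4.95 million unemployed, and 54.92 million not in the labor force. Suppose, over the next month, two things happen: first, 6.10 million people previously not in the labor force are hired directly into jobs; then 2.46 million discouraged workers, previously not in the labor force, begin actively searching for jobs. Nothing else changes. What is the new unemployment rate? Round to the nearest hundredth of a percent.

New unemployment rate ≈ 5.27%.

Initially, labor force = 127.16 + 4.95 = 132.11 million, so u = 4.95/132.11 = 3.75%.
After the first change, employed and labor force both rise by 6.10; unemployed unchanged → E = 133.26, U = 4.95, labor force = 138.21 million.
After the second change, unemployed and labor force both rise by 2.46 → E = 133.26, U = 7.41, labor force = 140.67 million.
New unemployment rate = 7.41 / 140.67 = 5.27%.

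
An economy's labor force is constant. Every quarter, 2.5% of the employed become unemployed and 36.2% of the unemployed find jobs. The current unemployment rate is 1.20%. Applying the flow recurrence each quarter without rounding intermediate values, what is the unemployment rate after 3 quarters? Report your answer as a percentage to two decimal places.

Unemployment rate after three quarters ≈ 5.25%.

With a fixed labor force, u_{t+1} = u_t + s·(1−u_t) − f·u_t = u_t·(1−s−f) + s.
Here 1−s−f = 0.613 and s = 0.025.
u_1 = 0.012000 × 0.613 + 0.025 = 0.032356.
u_2 = 0.032356 × 0.613 + 0.025 = 0.044834.
u_3 = 0.044834 × 0.613 + 0.025 = 0.052483.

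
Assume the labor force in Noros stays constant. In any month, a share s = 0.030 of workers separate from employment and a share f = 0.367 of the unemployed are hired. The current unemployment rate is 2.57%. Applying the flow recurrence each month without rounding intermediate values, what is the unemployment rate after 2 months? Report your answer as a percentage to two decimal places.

With a fixed labor force, u_{t+1} = u_t + s·(1−u_t) − f·u_t = u_t·(1−s−f) + s.
Here 1−s−f = 0.603 and s = 0.030.
u_1 = 0.025700 × 0.603 + 0.030 = 0.045497.
u_2 = 0.045497 × 0.603 + 0.030 = 0.057435.

Unemployment rate after two months ≈ 5.74%.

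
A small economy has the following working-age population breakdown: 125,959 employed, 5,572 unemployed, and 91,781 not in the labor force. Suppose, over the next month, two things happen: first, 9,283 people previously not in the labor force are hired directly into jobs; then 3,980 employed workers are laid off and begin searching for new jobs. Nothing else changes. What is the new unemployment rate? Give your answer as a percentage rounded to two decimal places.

Initially, labor force = 125,959 + 5,572 = 131,531, so u = 5,572/131,531 = 4.24%.
After the first change, employed and labor force both rise by 9,283; unemployed unchanged → E = 135,242, U = 5,572, labor force = 140,814.
After the second change, employed falls and unemployed rises by 3,980; labor force unchanged → E = 131,262, U = 9,552, labor force = 140,814.
New unemployment rate = 9,552 / 140,814 = 6.78%.

New unemployment rate ≈ 6.78%.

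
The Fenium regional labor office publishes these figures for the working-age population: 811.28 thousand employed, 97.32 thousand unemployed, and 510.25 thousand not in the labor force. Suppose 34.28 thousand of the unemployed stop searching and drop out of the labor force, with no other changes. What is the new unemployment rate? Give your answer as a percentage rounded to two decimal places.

Initially, labor force = 811.28 + 97.32 = 908.60 thousand, so u = 97.32/908.60 = 10.71%.
After the change, unemployed and labor force both fall by 34.28 → E = 811.28, U = 63.04, labor force = 874.32 thousand.
New unemployment rate = 63.04 / 874.32 = 7.21%.

New unemployment rate ≈ 7.21%.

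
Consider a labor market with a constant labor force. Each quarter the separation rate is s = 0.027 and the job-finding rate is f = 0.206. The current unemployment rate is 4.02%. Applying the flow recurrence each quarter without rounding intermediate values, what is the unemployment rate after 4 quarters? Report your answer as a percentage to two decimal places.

Unemployment rate after four quarters ≈ 8.97%.

With a fixed labor force, u_{t+1} = u_t + s·(1−u_t) − f·u_t = u_t·(1−s−f) + s.
Here 1−s−f = 0.767 and s = 0.027.
u_1 = 0.040200 × 0.767 + 0.027 = 0.057833.
u_2 = 0.057833 × 0.767 + 0.027 = 0.071358.
u_3 = 0.071358 × 0.767 + 0.027 = 0.081732.
u_4 = 0.081732 × 0.767 + 0.027 = 0.089688.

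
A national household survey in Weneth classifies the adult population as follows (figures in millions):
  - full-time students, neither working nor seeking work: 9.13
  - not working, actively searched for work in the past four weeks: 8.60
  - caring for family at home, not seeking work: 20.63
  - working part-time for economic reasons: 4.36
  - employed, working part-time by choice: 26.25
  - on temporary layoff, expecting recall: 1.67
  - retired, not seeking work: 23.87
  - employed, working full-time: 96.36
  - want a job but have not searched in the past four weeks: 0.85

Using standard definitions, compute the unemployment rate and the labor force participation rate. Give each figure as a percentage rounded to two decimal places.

Employed = 4.36 + 26.25 + 96.36 = 126.97 million (anyone who worked, including part-time for economic reasons, counts as employed).
Unemployed = 8.60 + 1.67 = 10.27 million (jobless and actively searching, or on temporary layoff).
Labor force = 126.97 + 10.27 = 137.24 million.
Not in labor force = 9.13 + 20.63 + 23.87 + 0.85 = 54.48 million (those not working and not actively searching are outside the labor force — including those who want a job but have given up searching).
Civilian working-age population = 137.24 + 54.48 = 191.72 million.
Unemployment rate = 10.27 / 137.24 = 7.48%.
Labor force participation rate = 137.24 / 191.72 = 71.58%.

Unemployment rate ≈ 7.48%; labor force participation rate ≈ 71.58%.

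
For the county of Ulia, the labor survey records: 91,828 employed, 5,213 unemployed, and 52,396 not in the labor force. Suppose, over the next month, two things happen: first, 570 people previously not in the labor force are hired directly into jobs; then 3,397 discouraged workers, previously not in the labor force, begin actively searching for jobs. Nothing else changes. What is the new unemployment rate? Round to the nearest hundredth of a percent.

New unemployment rate ≈ 8.52%.

Initially, labor force = 91,828 + 5,213 = 97,041, so u = 5,213/97,041 = 5.37%.
After the first change, employed and labor force both rise by 570; unemployed unchanged → E = 92,398, U = 5,213, labor force = 97,611.
After the second change, unemployed and labor force both rise by 3,397 → E = 92,398, U = 8,610, labor force = 101,008.
New unemployment rate = 8,610 / 101,008 = 8.52%.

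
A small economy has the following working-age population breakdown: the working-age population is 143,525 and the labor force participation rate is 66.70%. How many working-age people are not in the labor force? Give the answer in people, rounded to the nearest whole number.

About 47,794 are not in the labor force.

Share not in the labor force = 1 − 0.6670 = 0.3330.
Not in labor force = 0.3330 × 143,525 ≈ 47,794.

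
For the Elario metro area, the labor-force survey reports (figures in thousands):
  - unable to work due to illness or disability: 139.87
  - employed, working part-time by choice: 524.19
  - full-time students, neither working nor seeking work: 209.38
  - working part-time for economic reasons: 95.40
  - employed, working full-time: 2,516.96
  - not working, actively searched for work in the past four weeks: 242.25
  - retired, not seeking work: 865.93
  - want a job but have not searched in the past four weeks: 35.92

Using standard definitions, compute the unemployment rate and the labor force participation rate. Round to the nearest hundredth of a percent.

Employed = 524.19 + 95.40 + 2,516.96 = 3,136.55 thousand (anyone who worked, including part-time for economic reasons, counts as employed).
Unemployed = 242.25 thousand.
Labor force = 3,136.55 + 242.25 = 3,378.80 thousand.
Not in labor force = 139.87 + 209.38 + 865.93 + 35.92 = 1,251.10 thousand (those not working and not actively searching are outside the labor force — including those who want a job but have given up searching).
Civilian working-age population = 3,378.80 + 1,251.10 = 4,629.90 thousand.
Unemployment rate = 242.25 / 3,378.80 = 7.17%.
Labor force participation rate = 3,378.80 / 4,629.90 = 72.98%.

Unemployment rate ≈ 7.17%; labor force participation rate ≈ 72.98%.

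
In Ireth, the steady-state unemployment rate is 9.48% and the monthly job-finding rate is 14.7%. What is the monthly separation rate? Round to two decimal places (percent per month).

Separation rate ≈ 1.54% per month.

From u* = s/(s+f): s = u·f/(1−u).
s = 0.0948 × 14.7 / (1 − 0.0948) = 1.3936 / 0.9052 ≈ 1.54% per month.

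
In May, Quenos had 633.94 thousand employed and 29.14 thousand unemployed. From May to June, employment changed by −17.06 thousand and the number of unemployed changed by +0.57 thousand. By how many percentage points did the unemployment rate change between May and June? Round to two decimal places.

The unemployment rate changed by +0.20 percentage points.

May: labor force = 633.94 + 29.14 = 663.08; u = 29.14/663.08 = 4.39%.
June: labor force = 616.88 + 29.71 = 646.59; u = 29.71/646.59 = 4.59%.
Change = 4.59% − 4.39% = +0.20 pp.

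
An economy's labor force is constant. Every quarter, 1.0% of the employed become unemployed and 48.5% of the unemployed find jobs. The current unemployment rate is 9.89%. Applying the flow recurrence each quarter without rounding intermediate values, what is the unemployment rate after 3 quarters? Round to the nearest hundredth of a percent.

With a fixed labor force, u_{t+1} = u_t + s·(1−u_t) − f·u_t = u_t·(1−s−f) + s.
Here 1−s−f = 0.505 and s = 0.010.
u_1 = 0.098900 × 0.505 + 0.010 = 0.059945.
u_2 = 0.059945 × 0.505 + 0.010 = 0.040272.
u_3 = 0.040272 × 0.505 + 0.010 = 0.030337.

Unemployment rate after three quarters ≈ 3.03%.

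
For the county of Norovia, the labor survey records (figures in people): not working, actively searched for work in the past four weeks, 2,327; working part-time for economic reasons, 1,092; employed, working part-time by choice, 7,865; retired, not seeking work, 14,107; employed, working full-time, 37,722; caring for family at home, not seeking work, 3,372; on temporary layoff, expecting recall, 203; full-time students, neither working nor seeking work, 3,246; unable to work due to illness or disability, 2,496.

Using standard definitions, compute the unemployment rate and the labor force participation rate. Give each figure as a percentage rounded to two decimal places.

Unemployment rate ≈ 5.14%; labor force participation rate ≈ 67.94%.

Employed = 1,092 + 7,865 + 37,722 = 46,679 (anyone who worked, including part-time for economic reasons, counts as employed).
Unemployed = 2,327 + 203 = 2,530 (jobless and actively searching, or on temporary layoff).
Labor force = 46,679 + 2,530 = 49,209.
Not in labor force = 14,107 + 3,372 + 3,246 + 2,496 = 23,221 (those not working and not actively searching are outside the labor force).
Civilian working-age population = 49,209 + 23,221 = 72,430.
Unemployment rate = 2,530 / 49,209 = 5.14%.
Labor force participation rate = 49,209 / 72,430 = 67.94%.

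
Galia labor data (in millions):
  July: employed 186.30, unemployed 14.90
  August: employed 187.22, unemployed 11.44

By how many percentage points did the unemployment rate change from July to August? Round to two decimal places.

The unemployment rate changed by −1.65 percentage points.

July: labor force = 186.30 + 14.90 = 201.20; u = 14.90/201.20 = 7.41%.
August: labor force = 187.22 + 11.44 = 198.66; u = 11.44/198.66 = 5.76%.
Change = 5.76% − 7.41% = −1.65 pp.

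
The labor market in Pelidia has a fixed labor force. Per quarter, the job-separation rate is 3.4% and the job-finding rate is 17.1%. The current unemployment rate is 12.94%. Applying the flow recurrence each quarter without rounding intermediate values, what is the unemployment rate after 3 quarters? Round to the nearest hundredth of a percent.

Unemployment rate after three quarters ≈ 14.75%.

With a fixed labor force, u_{t+1} = u_t + s·(1−u_t) − f·u_t = u_t·(1−s−f) + s.
Here 1−s−f = 0.795 and s = 0.034.
u_1 = 0.129400 × 0.795 + 0.034 = 0.136873.
u_2 = 0.136873 × 0.795 + 0.034 = 0.142814.
u_3 = 0.142814 × 0.795 + 0.034 = 0.147537.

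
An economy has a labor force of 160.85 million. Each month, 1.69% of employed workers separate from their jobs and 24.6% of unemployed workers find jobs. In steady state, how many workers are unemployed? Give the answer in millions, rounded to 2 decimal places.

Steady-state unemployment rate u* = s/(s+f) = 1.69/(1.69+24.6) = 0.064283.
Unemployed = u* × labor force = 0.064283 × 160.85 ≈ 10.34 million.

About 10.34 million are unemployed in steady state.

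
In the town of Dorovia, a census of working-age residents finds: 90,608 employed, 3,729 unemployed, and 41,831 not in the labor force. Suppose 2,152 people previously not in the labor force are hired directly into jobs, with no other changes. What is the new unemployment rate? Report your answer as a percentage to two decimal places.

New unemployment rate ≈ 3.86%.

Initially, labor force = 90,608 + 3,729 = 94,337, so u = 3,729/94,337 = 3.95%.
After the change, employed and labor force both rise by 2,152; unemployed unchanged → E = 92,760, U = 3,729, labor force = 96,489.
New unemployment rate = 3,729 / 96,489 = 3.86%.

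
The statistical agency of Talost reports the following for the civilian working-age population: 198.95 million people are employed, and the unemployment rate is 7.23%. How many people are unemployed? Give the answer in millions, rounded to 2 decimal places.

About 15.51 million are unemployed.

Let U be the number unemployed. The labor force is E + U, and U/(E+U) = 0.0723.
So U = 0.0723 × 198.95 / (1 − 0.0723) = 14.3841 / 0.9277 ≈ 15.51 million.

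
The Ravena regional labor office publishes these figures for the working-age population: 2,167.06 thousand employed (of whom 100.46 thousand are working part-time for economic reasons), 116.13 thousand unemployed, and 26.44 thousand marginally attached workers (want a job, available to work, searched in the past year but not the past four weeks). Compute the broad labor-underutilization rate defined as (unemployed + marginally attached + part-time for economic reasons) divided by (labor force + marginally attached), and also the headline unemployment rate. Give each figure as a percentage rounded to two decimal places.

Labor force = 2,167.06 + 116.13 = 2,283.19 thousand.
Numerator = 116.13 + 26.44 + 100.46 = 243.03 thousand.
Denominator = 2,283.19 + 26.44 = 2,309.63 thousand.
Broad rate = 243.03 / 2,309.63 = 10.52%.
Headline unemployment rate = 116.13 / 2,283.19 = 5.09%.

Broad underutilization rate ≈ 10.52%; headline unemployment rate ≈ 5.09%.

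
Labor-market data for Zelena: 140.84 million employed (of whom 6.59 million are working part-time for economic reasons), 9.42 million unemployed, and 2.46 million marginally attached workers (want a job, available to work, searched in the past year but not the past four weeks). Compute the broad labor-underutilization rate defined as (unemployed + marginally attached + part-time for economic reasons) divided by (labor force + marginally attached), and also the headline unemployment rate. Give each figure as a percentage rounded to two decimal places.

Broad underutilization rate ≈ 12.09%; headline unemployment rate ≈ 6.27%.

Labor force = 140.84 + 9.42 = 150.26 million.
Numerator = 9.42 + 2.46 + 6.59 = 18.47 million.
Denominator = 150.26 + 2.46 = 152.72 million.
Broad rate = 18.47 / 152.72 = 12.09%.
Headline unemployment rate = 9.42 / 150.26 = 6.27%.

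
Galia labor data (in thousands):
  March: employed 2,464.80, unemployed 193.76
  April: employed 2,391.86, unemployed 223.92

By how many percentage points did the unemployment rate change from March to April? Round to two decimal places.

March: labor force = 2,464.80 + 193.76 = 2,658.56; u = 193.76/2,658.56 = 7.29%.
April: labor force = 2,391.86 + 223.92 = 2,615.78; u = 223.92/2,615.78 = 8.56%.
Change = 8.56% − 7.29% = +1.27 pp.

The unemployment rate changed by +1.27 percentage points.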